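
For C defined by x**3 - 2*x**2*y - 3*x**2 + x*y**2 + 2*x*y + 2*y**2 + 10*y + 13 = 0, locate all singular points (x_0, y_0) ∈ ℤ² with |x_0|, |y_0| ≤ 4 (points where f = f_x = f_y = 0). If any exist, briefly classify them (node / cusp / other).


Singular points: {(-1, -3)}; classification: cusp.

Compute partial derivatives:
  f_x = 3*x**2 - 4*x*y - 6*x + y**2 + 2*y.
  f_y = -2*x**2 + 2*x*y + 2*x + 4*y + 10.
Scan x_0 ∈ {−4, ..., 4}. For each x_0, f_y(x_0, y) is a polynomial in y; find its integer roots y ∈ {−4, ..., 4}, then test f_x and f at those candidates.
  x = -4: f_y(-4, y) = -4*y - 30; no integer root y with |y| ≤ 4.
  x = -3: f_y(-3, y) = -2*y - 14; no integer root y with |y| ≤ 4.
  x = -2: f_y(-2, y) = -2; no integer root y with |y| ≤ 4.
  x = -1: f_y(-1, y) = 2*y + 6; vanishes at y ∈ {-3}. (-1, -3): f_x = 0, f = 0 — SINGULAR.
  x = 0: f_y(0, y) = 4*y + 10; no integer root y with |y| ≤ 4.
  x = 1: f_y(1, y) = 6*y + 10; no integer root y with |y| ≤ 4.
  x = 2: f_y(2, y) = 8*y + 6; no integer root y with |y| ≤ 4.
  x = 3: f_y(3, y) = 10*y - 2; no integer root y with |y| ≤ 4.
  x = 4: f_y(4, y) = 12*y - 14; no integer root y with |y| ≤ 4.
Only singular point on the grid: (-1, -3).
Classify: substitute x = -1 + u, y = -3 + v and expand: f = u**3 - 2*u**2*v + u*v**2 + v**2.
No constant or linear terms (consistent with a singular point). Quadratic part: v**2. Cubic part: u**3 - 2*u**2*v + u*v**2.
The quadratic part v**2 is a perfect square, so there is a single (double) tangent line v = 0, i.e. y = -3. Restricting the cubic part to that line (v = 0) leaves u**3 ≠ 0, so f is not divisible by v and the branch is v² ≈ -u**3 to lowest order — this is a cusp.
Classification: cusp.


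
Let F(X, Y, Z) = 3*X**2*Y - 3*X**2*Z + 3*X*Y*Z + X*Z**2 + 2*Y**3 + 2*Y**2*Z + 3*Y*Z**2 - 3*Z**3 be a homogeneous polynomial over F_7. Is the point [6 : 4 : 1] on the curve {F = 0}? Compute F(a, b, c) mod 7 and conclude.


F(6,4,1) ≡ 4 (mod 7); P is NOT on the curve.

Evaluate F(6, 4, 1) term-by-term (mod 7).
  3*X**2*Y ↦ 3·36·4·1 = 432
  -3*X**2*Z ↦ -3·36·1·1 = -108
  3*X*Y*Z ↦ 3·6·4·1 = 72
  X*Z**2 ↦ 1·6·1·1 = 6
  2*Y**3 ↦ 2·1·64·1 = 128
  2*Y**2*Z ↦ 2·1·16·1 = 32
  3*Y*Z**2 ↦ 3·1·4·1 = 12
  -3*Z**3 ↦ -3·1·1·1 = -3
Sum: F(6, 4, 1) = (432) + (-108) + (72) + (6) + (128) + (32) + (12) + (-3) = 571.
Reducing mod 7: 571 ≡ 4 (mod 7).
Since F(a, b, c) ≡ 4 ≠ 0 (mod 7), P does NOT lie on the curve.


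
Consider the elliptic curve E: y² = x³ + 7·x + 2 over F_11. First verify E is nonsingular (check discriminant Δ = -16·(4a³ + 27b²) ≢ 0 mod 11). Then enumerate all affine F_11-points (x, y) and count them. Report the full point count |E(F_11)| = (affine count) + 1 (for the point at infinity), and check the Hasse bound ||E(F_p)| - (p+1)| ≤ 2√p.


Affine points = {(7, 3), (7, 8), (8, 3), (8, 8), (10, 4), (10, 7)}; affine count = 6; |E(F_11)| = 7.

Discriminant check: Δ ∝ 4a³ + 27b² = 4·7³ + 27·2² = 4·343 + 27·4 ≡ 6 (mod 11). Nonzero ⇒ E is nonsingular.
For each x ∈ F_11, compute rhs = x³ + 7·x + 2 mod 11, then count y ∈ F_11 with y² ≡ rhs.
  x = 0: rhs = 2, matching y values: none (0 points).
  x = 1: rhs = 10, matching y values: none (0 points).
  x = 2: rhs = 2, matching y values: none (0 points).
  x = 3: rhs = 6, matching y values: none (0 points).
  x = 4: rhs = 6, matching y values: none (0 points).
  x = 5: rhs = 8, matching y values: none (0 points).
  x = 6: rhs = 7, matching y values: none (0 points).
  x = 7: rhs = 9, matching y values: 3, 8 (2 points).
  x = 8: rhs = 9, matching y values: 3, 8 (2 points).
  x = 9: rhs = 2, matching y values: none (0 points).
  x = 10: rhs = 5, matching y values: 4, 7 (2 points).
Total affine count: 6.
Full point count |E(F_11)| = 6 + 1 = 7.
Hasse bound: |7 − (11+1)| = |-5| = 5 ≤ 2√11 ≈ 6.6332 ✓.


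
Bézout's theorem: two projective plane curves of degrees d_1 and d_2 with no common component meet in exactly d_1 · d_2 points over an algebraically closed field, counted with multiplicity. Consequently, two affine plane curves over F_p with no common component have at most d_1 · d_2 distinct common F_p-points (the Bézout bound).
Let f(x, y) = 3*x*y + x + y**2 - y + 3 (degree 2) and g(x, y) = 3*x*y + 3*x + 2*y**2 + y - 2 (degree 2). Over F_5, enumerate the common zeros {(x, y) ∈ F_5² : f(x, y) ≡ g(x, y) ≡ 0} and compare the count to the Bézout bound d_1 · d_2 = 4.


Common zeros: ∅; count = 0; Bézout bound = 4.

deg(f) = 2, deg(g) = 2, so Bézout bound = 4.
Scan x ∈ F_5. For each x, list the y ∈ F_5 with f(x, y) ≡ 0 and those with g(x, y) ≡ 0 (mod 5); the common zeros in that column are the intersection.
  x = 0: f ≡ 0 at y ∈ {2, 4}; g ≡ 0 at y ∈ ∅; common: ∅.
  x = 1: f ≡ 0 at y ∈ ∅; g ≡ 0 at y ∈ ∅; common: ∅.
  x = 2: f ≡ 0 at y ∈ {0}; g ≡ 0 at y ∈ ∅; common: ∅.
  x = 3: f ≡ 0 at y ∈ {1}; g ≡ 0 at y ∈ {2, 3}; common: ∅.
  x = 4: f ≡ 0 at y ∈ ∅; g ≡ 0 at y ∈ {0, 1}; common: ∅.
Collecting: common zeros = ∅, so the count is 0.
Comparison with the Bézout bound: 0 ≤ 4 = deg(f)·deg(g), as expected for curves with no common component (the affine F_5-count falls short of the bound because intersections may lie at infinity, over extension fields, or carry multiplicity).


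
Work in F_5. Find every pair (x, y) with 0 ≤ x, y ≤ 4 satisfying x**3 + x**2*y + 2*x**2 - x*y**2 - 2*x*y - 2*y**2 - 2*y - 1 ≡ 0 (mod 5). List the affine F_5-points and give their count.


Affine F_5-points: {(0, 1), (0, 3), (2, 0), (2, 2), (3, 1), (4, 0), (4, 1)}; count = 7.

For each of the 25 pairs (x, y) ∈ F_5², evaluate f(x, y) mod 5. Record the zeros.
  x = 0: [0↦4, 1↦0, 2↦2, 3↦0, 4↦4]  zeros at y ∈ {1, 3}
  x = 1: [0↦2, 1↦1, 2↦4, 3↦1, 4↦2]  zeros at y ∈ ∅
  x = 2: [0↦0, 1↦4, 2↦0, 3↦3, 4↦3]  zeros at y ∈ {0, 2}
  x = 3: [0↦4, 1↦0, 2↦1, 3↦2, 4↦3]  zeros at y ∈ {1}
  x = 4: [0↦0, 1↦0, 2↦3, 3↦4, 4↦3]  zeros at y ∈ {0, 1}
Collecting zeros: affine points = {(0, 1), (0, 3), (2, 0), (2, 2), (3, 1), (4, 0), (4, 1)}.
Total count |C(F_5)_aff| = 7.


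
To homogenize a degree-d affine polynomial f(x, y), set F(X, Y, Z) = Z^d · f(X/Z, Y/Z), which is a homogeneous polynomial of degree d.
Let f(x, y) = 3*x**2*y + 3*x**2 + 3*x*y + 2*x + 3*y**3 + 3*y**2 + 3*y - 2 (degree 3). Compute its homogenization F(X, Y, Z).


F(X, Y, Z) = 3*X**2*Y + 3*X**2*Z + 3*X*Y*Z + 2*X*Z**2 + 3*Y**3 + 3*Y**2*Z + 3*Y*Z**2 - 2*Z**3

deg(f) = 3.
Substitute x = X/Z, y = Y/Z into f, then multiply by Z^3.
  monomial 3·x^2·y^1 ↦ 3·X^2·Y^1·Z^0.
  monomial 3·x^2·y^0 ↦ 3·X^2·Y^0·Z^1.
  monomial 3·x^1·y^1 ↦ 3·X^1·Y^1·Z^1.
  monomial 2·x^1·y^0 ↦ 2·X^1·Y^0·Z^2.
  monomial 3·x^0·y^3 ↦ 3·X^0·Y^3·Z^0.
  monomial 3·x^0·y^2 ↦ 3·X^0·Y^2·Z^1.
  monomial 3·x^0·y^1 ↦ 3·X^0·Y^1·Z^2.
  monomial -2·x^0·y^0 ↦ -2·X^0·Y^0·Z^3.
Collecting: F(X, Y, Z) = 3*X**2*Y + 3*X**2*Z + 3*X*Y*Z + 2*X*Z**2 + 3*Y**3 + 3*Y**2*Z + 3*Y*Z**2 - 2*Z**3.


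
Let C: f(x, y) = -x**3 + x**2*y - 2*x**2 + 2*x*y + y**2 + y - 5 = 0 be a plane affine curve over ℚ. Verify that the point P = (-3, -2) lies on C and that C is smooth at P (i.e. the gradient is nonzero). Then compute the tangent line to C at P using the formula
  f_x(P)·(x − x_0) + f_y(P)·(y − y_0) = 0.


Tangent line at P: -7*x - 21 = 0.

Step 1: f(-3, -2) = 0, so P lies on C.
Step 2: partial derivatives
  f_x(x, y) = -3*x**2 + 2*x*y - 4*x + 2*y, f_y(x, y) = x**2 + 2*x + 2*y + 1.
  f_x(P) = -7, f_y(P) = 0 (gradient nonzero, so P is smooth).
Step 3: tangent line at P: -7·(x − -3) + 0·(y − -2) = 0.
Expanding: -7*x - 21 = 0.


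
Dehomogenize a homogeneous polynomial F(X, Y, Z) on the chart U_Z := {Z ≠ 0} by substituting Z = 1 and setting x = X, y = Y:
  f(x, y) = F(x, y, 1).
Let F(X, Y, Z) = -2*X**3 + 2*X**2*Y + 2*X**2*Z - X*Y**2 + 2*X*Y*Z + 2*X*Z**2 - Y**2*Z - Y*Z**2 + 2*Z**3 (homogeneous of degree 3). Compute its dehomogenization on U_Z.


f(x, y) = -2*x**3 + 2*x**2*y + 2*x**2 - x*y**2 + 2*x*y + 2*x - y**2 - y + 2

On U_Z we set Z = 1. Each monomial c·X^i·Y^j·Z^k in F becomes c·x^i·y^j·1^k = c·x^i·y^j.
Substituting Z = 1: F(X, Y, 1) = -2*x**3 + 2*x**2*y + 2*x**2 - x*y**2 + 2*x*y + 2*x - y**2 - y + 2.
Note: deg(f) ≤ deg(F) = 3; strict inequality happens when F is divisible by Z (lost terms).


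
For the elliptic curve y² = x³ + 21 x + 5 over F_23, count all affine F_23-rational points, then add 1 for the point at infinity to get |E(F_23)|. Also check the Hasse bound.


Affine points = {(1, 2), (1, 21), (2, 3), (2, 20), (3, 7), (3, 16), (6, 5), (6, 18), (7, 9), (7, 14), (8, 8), (8, 15), (9, 7), (9, 16), (11, 7), (11, 16), (17, 10), (17, 13), (19, 8), (19, 15), (21, 1), (21, 22), (22, 11), (22, 12)}; affine count = 24; |E(F_23)| = 25.

Discriminant check: Δ ∝ 4a³ + 27b² = 4·21³ + 27·5² = 4·9261 + 27·25 ≡ 22 (mod 23). Nonzero ⇒ E is nonsingular.
For each x ∈ F_23, compute rhs = x³ + 21·x + 5 mod 23, then count y ∈ F_23 with y² ≡ rhs.
  x = 0: rhs = 5, matching y values: none (0 points).
  x = 1: rhs = 4, matching y values: 2, 21 (2 points).
  x = 2: rhs = 9, matching y values: 3, 20 (2 points).
  x = 3: rhs = 3, matching y values: 7, 16 (2 points).
  x = 4: rhs = 15, matching y values: none (0 points).
  x = 5: rhs = 5, matching y values: none (0 points).
  x = 6: rhs = 2, matching y values: 5, 18 (2 points).
  x = 7: rhs = 12, matching y values: 9, 14 (2 points).
  x = 8: rhs = 18, matching y values: 8, 15 (2 points).
  x = 9: rhs = 3, matching y values: 7, 16 (2 points).
  x = 10: rhs = 19, matching y values: none (0 points).
  x = 11: rhs = 3, matching y values: 7, 16 (2 points).
  x = 12: rhs = 7, matching y values: none (0 points).
  x = 13: rhs = 14, matching y values: none (0 points).
  x = 14: rhs = 7, matching y values: none (0 points).
  x = 15: rhs = 15, matching y values: none (0 points).
  x = 16: rhs = 21, matching y values: none (0 points).
  x = 17: rhs = 8, matching y values: 10, 13 (2 points).
  x = 18: rhs = 5, matching y values: none (0 points).
  x = 19: rhs = 18, matching y values: 8, 15 (2 points).
  x = 20: rhs = 7, matching y values: none (0 points).
  x = 21: rhs = 1, matching y values: 1, 22 (2 points).
  x = 22: rhs = 6, matching y values: 11, 12 (2 points).
Total affine count: 24.
Full point count |E(F_23)| = 24 + 1 = 25.
Hasse bound: |25 − (23+1)| = |1| = 1 ≤ 2√23 ≈ 9.5917 ✓.


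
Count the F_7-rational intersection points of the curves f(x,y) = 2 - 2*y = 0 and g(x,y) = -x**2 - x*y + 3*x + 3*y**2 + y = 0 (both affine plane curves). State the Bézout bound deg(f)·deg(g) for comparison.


Common zeros: ∅; count = 0; Bézout bound = 2.

deg(f) = 1, deg(g) = 2, so Bézout bound = 2.
Scan x ∈ F_7. For each x, list the y ∈ F_7 with f(x, y) ≡ 0 and those with g(x, y) ≡ 0 (mod 7); the common zeros in that column are the intersection.
  x = 0: f ≡ 0 at y ∈ {1}; g ≡ 0 at y ∈ {0, 2}; common: ∅.
  x = 1: f ≡ 0 at y ∈ {1}; g ≡ 0 at y ∈ {2, 5}; common: ∅.
  x = 2: f ≡ 0 at y ∈ {1}; g ≡ 0 at y ∈ ∅; common: ∅.
  x = 3: f ≡ 0 at y ∈ {1}; g ≡ 0 at y ∈ {0, 3}; common: ∅.
  x = 4: f ≡ 0 at y ∈ {1}; g ≡ 0 at y ∈ {3, 5}; common: ∅.
  x = 5: f ≡ 0 at y ∈ {1}; g ≡ 0 at y ∈ ∅; common: ∅.
  x = 6: f ≡ 0 at y ∈ {1}; g ≡ 0 at y ∈ ∅; common: ∅.
Collecting: common zeros = ∅, so the count is 0.
Comparison with the Bézout bound: 0 ≤ 2 = deg(f)·deg(g), as expected for curves with no common component (the affine F_7-count falls short of the bound because intersections may lie at infinity, over extension fields, or carry multiplicity).


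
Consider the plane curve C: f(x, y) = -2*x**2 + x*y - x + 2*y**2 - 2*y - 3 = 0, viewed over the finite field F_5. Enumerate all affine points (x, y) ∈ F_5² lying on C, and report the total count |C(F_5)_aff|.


Affine F_5-points: {(1, 1), (1, 2), (2, 2), (2, 3), (4, 1), (4, 3)}; count = 6.

For each of the 25 pairs (x, y) ∈ F_5², evaluate f(x, y) mod 5. Record the zeros.
  x = 0: [0↦2, 1↦2, 2↦1, 3↦4, 4↦1]  zeros at y ∈ ∅
  x = 1: [0↦4, 1↦0, 2↦0, 3↦4, 4↦2]  zeros at y ∈ {1, 2}
  x = 2: [0↦2, 1↦4, 2↦0, 3↦0, 4↦4]  zeros at y ∈ {2, 3}
  x = 3: [0↦1, 1↦4, 2↦1, 3↦2, 4↦2]  zeros at y ∈ ∅
  x = 4: [0↦1, 1↦0, 2↦3, 3↦0, 4↦1]  zeros at y ∈ {1, 3}
Collecting zeros: affine points = {(1, 1), (1, 2), (2, 2), (2, 3), (4, 1), (4, 3)}.
Total count |C(F_5)_aff| = 6.


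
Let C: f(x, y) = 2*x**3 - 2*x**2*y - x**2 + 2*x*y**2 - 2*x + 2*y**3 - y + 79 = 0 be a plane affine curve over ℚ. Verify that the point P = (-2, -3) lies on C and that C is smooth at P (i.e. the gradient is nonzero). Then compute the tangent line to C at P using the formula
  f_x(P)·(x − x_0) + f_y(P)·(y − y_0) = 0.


Tangent line at P: 20*x + 69*y + 247 = 0.

Step 1: f(-2, -3) = 0, so P lies on C.
Step 2: partial derivatives
  f_x(x, y) = 6*x**2 - 4*x*y - 2*x + 2*y**2 - 2, f_y(x, y) = -2*x**2 + 4*x*y + 6*y**2 - 1.
  f_x(P) = 20, f_y(P) = 69 (gradient nonzero, so P is smooth).
Step 3: tangent line at P: 20·(x − -2) + 69·(y − -3) = 0.
Expanding: 20*x + 69*y + 247 = 0.


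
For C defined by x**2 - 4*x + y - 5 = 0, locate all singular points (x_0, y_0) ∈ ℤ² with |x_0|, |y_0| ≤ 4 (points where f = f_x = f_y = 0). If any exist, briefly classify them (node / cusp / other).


No singular points in the scanned grid; C is smooth there.

Compute partial derivatives:
  f_x = 2*x - 4.
  f_y = 1.
f_y = 1 is a nonzero constant, so f_y never vanishes: no point (x, y) can satisfy f = f_x = f_y = 0. In particular no (x, y) ∈ {−4, ..., 4}² is singular; the curve is smooth.


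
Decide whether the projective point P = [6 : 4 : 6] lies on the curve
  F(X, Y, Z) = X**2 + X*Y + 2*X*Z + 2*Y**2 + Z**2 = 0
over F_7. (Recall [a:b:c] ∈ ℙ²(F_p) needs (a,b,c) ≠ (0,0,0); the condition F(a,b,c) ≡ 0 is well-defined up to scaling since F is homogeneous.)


F(6,4,6) ≡ 4 (mod 7); P is NOT on the curve.

Evaluate F(6, 4, 6) term-by-term (mod 7).
  X**2 ↦ 1·36·1·1 = 36
  X*Y ↦ 1·6·4·1 = 24
  2*X*Z ↦ 2·6·1·6 = 72
  2*Y**2 ↦ 2·1·16·1 = 32
  Z**2 ↦ 1·1·1·36 = 36
Sum: F(6, 4, 6) = (36) + (24) + (72) + (32) + (36) = 200.
Reducing mod 7: 200 ≡ 4 (mod 7).
Since F(a, b, c) ≡ 4 ≠ 0 (mod 7), P does NOT lie on the curve.


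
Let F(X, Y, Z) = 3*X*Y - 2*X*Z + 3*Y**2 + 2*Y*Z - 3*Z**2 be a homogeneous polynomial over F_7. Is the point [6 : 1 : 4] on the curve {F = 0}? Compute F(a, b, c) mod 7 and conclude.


F(6,1,4) ≡ 3 (mod 7); P is NOT on the curve.

Evaluate F(6, 1, 4) term-by-term (mod 7).
  3*X*Y ↦ 3·6·1·1 = 18
  -2*X*Z ↦ -2·6·1·4 = -48
  3*Y**2 ↦ 3·1·1·1 = 3
  2*Y*Z ↦ 2·1·1·4 = 8
  -3*Z**2 ↦ -3·1·1·16 = -48
Sum: F(6, 1, 4) = (18) + (-48) + (3) + (8) + (-48) = -67.
Reducing mod 7: -67 ≡ 3 (mod 7).
Since F(a, b, c) ≡ 3 ≠ 0 (mod 7), P does NOT lie on the curve.


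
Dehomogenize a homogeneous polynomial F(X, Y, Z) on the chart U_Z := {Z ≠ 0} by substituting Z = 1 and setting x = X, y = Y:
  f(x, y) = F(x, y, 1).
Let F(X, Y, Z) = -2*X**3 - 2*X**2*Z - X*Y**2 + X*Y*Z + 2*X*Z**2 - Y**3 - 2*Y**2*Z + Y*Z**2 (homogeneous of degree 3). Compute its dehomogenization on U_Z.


f(x, y) = -2*x**3 - 2*x**2 - x*y**2 + x*y + 2*x - y**3 - 2*y**2 + y

On U_Z we set Z = 1. Each monomial c·X^i·Y^j·Z^k in F becomes c·x^i·y^j·1^k = c·x^i·y^j.
Substituting Z = 1: F(X, Y, 1) = -2*x**3 - 2*x**2 - x*y**2 + x*y + 2*x - y**3 - 2*y**2 + y.
Note: deg(f) ≤ deg(F) = 3; strict inequality happens when F is divisible by Z (lost terms).


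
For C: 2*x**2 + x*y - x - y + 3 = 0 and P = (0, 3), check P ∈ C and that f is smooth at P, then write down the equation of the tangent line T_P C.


Tangent line at P: 2*x - y + 3 = 0.

Step 1: f(0, 3) = 0, so P lies on C.
Step 2: partial derivatives
  f_x(x, y) = 4*x + y - 1, f_y(x, y) = x - 1.
  f_x(P) = 2, f_y(P) = -1 (gradient nonzero, so P is smooth).
Step 3: tangent line at P: 2·(x − 0) + -1·(y − 3) = 0.
Expanding: 2*x - y + 3 = 0.


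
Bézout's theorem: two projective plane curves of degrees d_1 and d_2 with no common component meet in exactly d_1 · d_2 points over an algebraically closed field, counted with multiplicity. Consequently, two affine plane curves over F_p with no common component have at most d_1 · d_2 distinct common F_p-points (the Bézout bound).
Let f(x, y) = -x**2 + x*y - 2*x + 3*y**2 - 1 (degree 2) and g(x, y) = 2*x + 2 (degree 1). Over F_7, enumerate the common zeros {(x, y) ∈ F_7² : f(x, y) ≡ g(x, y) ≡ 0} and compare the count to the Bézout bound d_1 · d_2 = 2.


Common zeros: {(6, 0), (6, 5)}; count = 2; Bézout bound = 2.

deg(f) = 2, deg(g) = 1, so Bézout bound = 2.
Scan x ∈ F_7. For each x, list the y ∈ F_7 with f(x, y) ≡ 0 and those with g(x, y) ≡ 0 (mod 7); the common zeros in that column are the intersection.
  x = 0: f ≡ 0 at y ∈ ∅; g ≡ 0 at y ∈ ∅; common: ∅.
  x = 1: f ≡ 0 at y ∈ {1}; g ≡ 0 at y ∈ ∅; common: ∅.
  x = 2: f ≡ 0 at y ∈ {2}; g ≡ 0 at y ∈ ∅; common: ∅.
  x = 3: f ≡ 0 at y ∈ ∅; g ≡ 0 at y ∈ ∅; common: ∅.
  x = 4: f ≡ 0 at y ∈ {3, 5}; g ≡ 0 at y ∈ ∅; common: ∅.
  x = 5: f ≡ 0 at y ∈ {1, 2}; g ≡ 0 at y ∈ ∅; common: ∅.
  x = 6: f ≡ 0 at y ∈ {0, 5}; g ≡ 0 at y ∈ {0, 1, 2, 3, 4, 5, 6}; common: {0, 5}.
Collecting: common zeros = {(6, 0), (6, 5)}, so the count is 2.
Comparison with the Bézout bound: 2 ≤ 2 = deg(f)·deg(g), as expected for curves with no common component (the bound is attained).


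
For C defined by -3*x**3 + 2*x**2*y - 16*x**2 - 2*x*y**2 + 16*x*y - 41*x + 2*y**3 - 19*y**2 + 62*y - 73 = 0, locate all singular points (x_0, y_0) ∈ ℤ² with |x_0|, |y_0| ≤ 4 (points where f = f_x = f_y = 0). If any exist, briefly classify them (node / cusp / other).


Singular points: {(-1, 3)}; classification: node.

Compute partial derivatives:
  f_x = -9*x**2 + 4*x*y - 32*x - 2*y**2 + 16*y - 41.
  f_y = 2*x**2 - 4*x*y + 16*x + 6*y**2 - 38*y + 62.
Scan x_0 ∈ {−4, ..., 4}. For each x_0, f_y(x_0, y) is a polynomial in y; find its integer roots y ∈ {−4, ..., 4}, then test f_x and f at those candidates.
  x = -4: f_y(-4, y) = 6*y**2 - 22*y + 30; no integer root y with |y| ≤ 4.
  x = -3: f_y(-3, y) = 6*y**2 - 26*y + 32; no integer root y with |y| ≤ 4.
  x = -2: f_y(-2, y) = 6*y**2 - 30*y + 38; no integer root y with |y| ≤ 4.
  x = -1: f_y(-1, y) = 6*y**2 - 34*y + 48; vanishes at y ∈ {3}. (-1, 3): f_x = 0, f = 0 — SINGULAR.
  x = 0: f_y(0, y) = 6*y**2 - 38*y + 62; no integer root y with |y| ≤ 4.
  x = 1: f_y(1, y) = 6*y**2 - 42*y + 80; no integer root y with |y| ≤ 4.
  x = 2: f_y(2, y) = 6*y**2 - 46*y + 102; no integer root y with |y| ≤ 4.
  x = 3: f_y(3, y) = 6*y**2 - 50*y + 128; no integer root y with |y| ≤ 4.
  x = 4: f_y(4, y) = 6*y**2 - 54*y + 158; no integer root y with |y| ≤ 4.
Only singular point on the grid: (-1, 3).
Classify: substitute x = -1 + u, y = 3 + v and expand: f = -3*u**3 + 2*u**2*v - u**2 - 2*u*v**2 + 2*v**3 + v**2.
No constant or linear terms (consistent with a singular point). Quadratic part: -u**2 + v**2. Cubic part: -3*u**3 + 2*u**2*v - 2*u*v**2 + 2*v**3.
The quadratic part v**2 - u**2 = (v − u)(v + u) splits into two distinct linear factors, so there are two distinct tangent lines y − 3 = ±(x − -1) — this is a node (ordinary double point).
Classification: node.


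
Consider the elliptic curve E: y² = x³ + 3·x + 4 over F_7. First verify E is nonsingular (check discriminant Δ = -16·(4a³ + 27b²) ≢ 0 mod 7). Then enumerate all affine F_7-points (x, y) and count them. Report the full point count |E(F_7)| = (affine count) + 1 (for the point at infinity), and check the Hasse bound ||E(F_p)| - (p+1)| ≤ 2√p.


Affine points = {(0, 2), (0, 5), (1, 1), (1, 6), (2, 2), (2, 5), (5, 2), (5, 5), (6, 0)}; affine count = 9; |E(F_7)| = 10.

Discriminant check: Δ ∝ 4a³ + 27b² = 4·3³ + 27·4² = 4·27 + 27·16 ≡ 1 (mod 7). Nonzero ⇒ E is nonsingular.
For each x ∈ F_7, compute rhs = x³ + 3·x + 4 mod 7, then count y ∈ F_7 with y² ≡ rhs.
  x = 0: rhs = 4, matching y values: 2, 5 (2 points).
  x = 1: rhs = 1, matching y values: 1, 6 (2 points).
  x = 2: rhs = 4, matching y values: 2, 5 (2 points).
  x = 3: rhs = 5, matching y values: none (0 points).
  x = 4: rhs = 3, matching y values: none (0 points).
  x = 5: rhs = 4, matching y values: 2, 5 (2 points).
  x = 6: rhs = 0, matching y values: 0 (1 points).
Total affine count: 9.
Full point count |E(F_7)| = 9 + 1 = 10.
Hasse bound: |10 − (7+1)| = |2| = 2 ≤ 2√7 ≈ 5.2915 ✓.


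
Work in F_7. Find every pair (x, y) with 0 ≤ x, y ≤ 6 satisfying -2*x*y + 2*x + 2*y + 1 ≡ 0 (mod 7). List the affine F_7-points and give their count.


Affine F_7-points: {(0, 3), (2, 6), (3, 0), (4, 5), (5, 4), (6, 2)}; count = 6.

For each of the 49 pairs (x, y) ∈ F_7², evaluate f(x, y) mod 7. Record the zeros.
  x = 0: [0↦1, 1↦3, 2↦5, 3↦0, 4↦2, 5↦4, 6↦6]  zeros at y ∈ {3}
  x = 1: [0↦3, 1↦3, 2↦3, 3↦3, 4↦3, 5↦3, 6↦3]  zeros at y ∈ ∅
  x = 2: [0↦5, 1↦3, 2↦1, 3↦6, 4↦4, 5↦2, 6↦0]  zeros at y ∈ {6}
  x = 3: [0↦0, 1↦3, 2↦6, 3↦2, 4↦5, 5↦1, 6↦4]  zeros at y ∈ {0}
  x = 4: [0↦2, 1↦3, 2↦4, 3↦5, 4↦6, 5↦0, 6↦1]  zeros at y ∈ {5}
  x = 5: [0↦4, 1↦3, 2↦2, 3↦1, 4↦0, 5↦6, 6↦5]  zeros at y ∈ {4}
  x = 6: [0↦6, 1↦3, 2↦0, 3↦4, 4↦1, 5↦5, 6↦2]  zeros at y ∈ {2}
Collecting zeros: affine points = {(0, 3), (2, 6), (3, 0), (4, 5), (5, 4), (6, 2)}.
Total count |C(F_7)_aff| = 6.


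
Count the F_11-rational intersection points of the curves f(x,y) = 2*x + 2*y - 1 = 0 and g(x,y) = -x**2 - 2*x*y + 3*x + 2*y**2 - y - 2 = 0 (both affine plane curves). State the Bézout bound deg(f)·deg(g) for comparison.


Common zeros: {(8, 9), (10, 7)}; count = 2; Bézout bound = 2.

deg(f) = 1, deg(g) = 2, so Bézout bound = 2.
Scan x ∈ F_11. For each x, list the y ∈ F_11 with f(x, y) ≡ 0 and those with g(x, y) ≡ 0 (mod 11); the common zeros in that column are the intersection.
  x = 0: f ≡ 0 at y ∈ {6}; g ≡ 0 at y ∈ ∅; common: ∅.
  x = 1: f ≡ 0 at y ∈ {5}; g ≡ 0 at y ∈ {0, 7}; common: ∅.
  x = 2: f ≡ 0 at y ∈ {4}; g ≡ 0 at y ∈ {0, 8}; common: ∅.
  x = 3: f ≡ 0 at y ∈ {3}; g ≡ 0 at y ∈ ∅; common: ∅.
  x = 4: f ≡ 0 at y ∈ {2}; g ≡ 0 at y ∈ ∅; common: ∅.
  x = 5: f ≡ 0 at y ∈ {1}; g ≡ 0 at y ∈ ∅; common: ∅.
  x = 6: f ≡ 0 at y ∈ {0}; g ≡ 0 at y ∈ ∅; common: ∅.
  x = 7: f ≡ 0 at y ∈ {10}; g ≡ 0 at y ∈ {5, 8}; common: ∅.
  x = 8: f ≡ 0 at y ∈ {9}; g ≡ 0 at y ∈ {5, 9}; common: {9}.
  x = 9: f ≡ 0 at y ∈ {8}; g ≡ 0 at y ∈ ∅; common: ∅.
  x = 10: f ≡ 0 at y ∈ {7}; g ≡ 0 at y ∈ {7, 9}; common: {7}.
Collecting: common zeros = {(8, 9), (10, 7)}, so the count is 2.
Comparison with the Bézout bound: 2 ≤ 2 = deg(f)·deg(g), as expected for curves with no common component (the bound is attained).


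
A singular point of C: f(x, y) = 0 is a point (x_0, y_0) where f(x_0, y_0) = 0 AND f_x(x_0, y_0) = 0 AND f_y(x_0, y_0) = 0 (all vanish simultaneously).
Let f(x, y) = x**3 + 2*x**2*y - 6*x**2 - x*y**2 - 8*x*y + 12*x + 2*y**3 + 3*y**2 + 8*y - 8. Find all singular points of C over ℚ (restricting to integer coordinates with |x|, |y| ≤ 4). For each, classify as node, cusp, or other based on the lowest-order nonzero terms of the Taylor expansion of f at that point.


Singular points: {(2, 0)}; classification: cusp.

Compute partial derivatives:
  f_x = 3*x**2 + 4*x*y - 12*x - y**2 - 8*y + 12.
  f_y = 2*x**2 - 2*x*y - 8*x + 6*y**2 + 6*y + 8.
Scan x_0 ∈ {−4, ..., 4}. For each x_0, f_y(x_0, y) is a polynomial in y; find its integer roots y ∈ {−4, ..., 4}, then test f_x and f at those candidates.
  x = -4: f_y(-4, y) = 6*y**2 + 14*y + 72; no integer root y with |y| ≤ 4.
  x = -3: f_y(-3, y) = 6*y**2 + 12*y + 50; no integer root y with |y| ≤ 4.
  x = -2: f_y(-2, y) = 6*y**2 + 10*y + 32; no integer root y with |y| ≤ 4.
  x = -1: f_y(-1, y) = 6*y**2 + 8*y + 18; no integer root y with |y| ≤ 4.
  x = 0: f_y(0, y) = 6*y**2 + 6*y + 8; no integer root y with |y| ≤ 4.
  x = 1: f_y(1, y) = 6*y**2 + 4*y + 2; no integer root y with |y| ≤ 4.
  x = 2: f_y(2, y) = 6*y**2 + 2*y; vanishes at y ∈ {0}. (2, 0): f_x = 0, f = 0 — SINGULAR.
  x = 3: f_y(3, y) = 6*y**2 + 2; no integer root y with |y| ≤ 4.
  x = 4: f_y(4, y) = 6*y**2 - 2*y + 8; no integer root y with |y| ≤ 4.
Only singular point on the grid: (2, 0).
Classify: substitute x = 2 + u, y = 0 + v and expand: f = u**3 + 2*u**2*v - u*v**2 + 2*v**3 + v**2.
No constant or linear terms (consistent with a singular point). Quadratic part: v**2. Cubic part: u**3 + 2*u**2*v - u*v**2 + 2*v**3.
The quadratic part v**2 is a perfect square, so there is a single (double) tangent line v = 0, i.e. y = 0. Restricting the cubic part to that line (v = 0) leaves u**3 ≠ 0, so f is not divisible by v and the branch is v² ≈ -u**3 to lowest order — this is a cusp.
Classification: cusp.


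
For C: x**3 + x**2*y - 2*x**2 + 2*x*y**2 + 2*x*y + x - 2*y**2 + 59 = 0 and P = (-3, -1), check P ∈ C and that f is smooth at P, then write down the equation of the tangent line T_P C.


Tangent line at P: 46*x + 19*y + 157 = 0.

Step 1: f(-3, -1) = 0, so P lies on C.
Step 2: partial derivatives
  f_x(x, y) = 3*x**2 + 2*x*y - 4*x + 2*y**2 + 2*y + 1, f_y(x, y) = x**2 + 4*x*y + 2*x - 4*y.
  f_x(P) = 46, f_y(P) = 19 (gradient nonzero, so P is smooth).
Step 3: tangent line at P: 46·(x − -3) + 19·(y − -1) = 0.
Expanding: 46*x + 19*y + 157 = 0.


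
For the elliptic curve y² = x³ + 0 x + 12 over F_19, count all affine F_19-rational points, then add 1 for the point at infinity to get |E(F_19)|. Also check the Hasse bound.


Affine points = {(2, 1), (2, 18), (3, 1), (3, 18), (4, 0), (5, 2), (5, 17), (6, 0), (8, 7), (8, 12), (9, 0), (10, 9), (10, 10), (12, 7), (12, 12), (13, 9), (13, 10), (14, 1), (14, 18), (15, 9), (15, 10), (16, 2), (16, 17), (17, 2), (17, 17), (18, 7), (18, 12)}; affine count = 27; |E(F_19)| = 28.

Discriminant check: Δ ∝ 4a³ + 27b² = 4·0³ + 27·12² = 4·0 + 27·144 ≡ 12 (mod 19). Nonzero ⇒ E is nonsingular.
For each x ∈ F_19, compute rhs = x³ + 0·x + 12 mod 19, then count y ∈ F_19 with y² ≡ rhs.
  x = 0: rhs = 12, matching y values: none (0 points).
  x = 1: rhs = 13, matching y values: none (0 points).
  x = 2: rhs = 1, matching y values: 1, 18 (2 points).
  x = 3: rhs = 1, matching y values: 1, 18 (2 points).
  x = 4: rhs = 0, matching y values: 0 (1 points).
  x = 5: rhs = 4, matching y values: 2, 17 (2 points).
  x = 6: rhs = 0, matching y values: 0 (1 points).
  x = 7: rhs = 13, matching y values: none (0 points).
  x = 8: rhs = 11, matching y values: 7, 12 (2 points).
  x = 9: rhs = 0, matching y values: 0 (1 points).
  x = 10: rhs = 5, matching y values: 9, 10 (2 points).
  x = 11: rhs = 13, matching y values: none (0 points).
  x = 12: rhs = 11, matching y values: 7, 12 (2 points).
  x = 13: rhs = 5, matching y values: 9, 10 (2 points).
  x = 14: rhs = 1, matching y values: 1, 18 (2 points).
  x = 15: rhs = 5, matching y values: 9, 10 (2 points).
  x = 16: rhs = 4, matching y values: 2, 17 (2 points).
  x = 17: rhs = 4, matching y values: 2, 17 (2 points).
  x = 18: rhs = 11, matching y values: 7, 12 (2 points).
Total affine count: 27.
Full point count |E(F_19)| = 27 + 1 = 28.
Hasse bound: |28 − (19+1)| = |8| = 8 ≤ 2√19 ≈ 8.7178 ✓.


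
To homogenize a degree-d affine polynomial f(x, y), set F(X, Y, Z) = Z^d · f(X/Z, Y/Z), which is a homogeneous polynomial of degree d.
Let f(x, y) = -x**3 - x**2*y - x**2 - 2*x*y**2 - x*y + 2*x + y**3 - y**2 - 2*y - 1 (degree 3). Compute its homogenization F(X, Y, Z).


F(X, Y, Z) = -X**3 - X**2*Y - X**2*Z - 2*X*Y**2 - X*Y*Z + 2*X*Z**2 + Y**3 - Y**2*Z - 2*Y*Z**2 - Z**3

deg(f) = 3.
Substitute x = X/Z, y = Y/Z into f, then multiply by Z^3.
  monomial -1·x^3·y^0 ↦ -1·X^3·Y^0·Z^0.
  monomial -1·x^2·y^1 ↦ -1·X^2·Y^1·Z^0.
  monomial -1·x^2·y^0 ↦ -1·X^2·Y^0·Z^1.
  monomial -2·x^1·y^2 ↦ -2·X^1·Y^2·Z^0.
  monomial -1·x^1·y^1 ↦ -1·X^1·Y^1·Z^1.
  monomial 2·x^1·y^0 ↦ 2·X^1·Y^0·Z^2.
  monomial 1·x^0·y^3 ↦ 1·X^0·Y^3·Z^0.
  monomial -1·x^0·y^2 ↦ -1·X^0·Y^2·Z^1.
  monomial -2·x^0·y^1 ↦ -2·X^0·Y^1·Z^2.
  monomial -1·x^0·y^0 ↦ -1·X^0·Y^0·Z^3.
Collecting: F(X, Y, Z) = -X**3 - X**2*Y - X**2*Z - 2*X*Y**2 - X*Y*Z + 2*X*Z**2 + Y**3 - Y**2*Z - 2*Y*Z**2 - Z**3.


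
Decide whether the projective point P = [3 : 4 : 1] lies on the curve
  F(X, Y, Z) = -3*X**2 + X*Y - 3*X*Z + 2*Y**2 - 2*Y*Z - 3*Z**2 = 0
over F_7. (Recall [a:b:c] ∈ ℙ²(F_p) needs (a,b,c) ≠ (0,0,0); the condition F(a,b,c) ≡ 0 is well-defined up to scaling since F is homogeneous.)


F(3,4,1) ≡ 4 (mod 7); P is NOT on the curve.

Evaluate F(3, 4, 1) term-by-term (mod 7).
  -3*X**2 ↦ -3·9·1·1 = -27
  X*Y ↦ 1·3·4·1 = 12
  -3*X*Z ↦ -3·3·1·1 = -9
  2*Y**2 ↦ 2·1·16·1 = 32
  -2*Y*Z ↦ -2·1·4·1 = -8
  -3*Z**2 ↦ -3·1·1·1 = -3
Sum: F(3, 4, 1) = (-27) + (12) + (-9) + (32) + (-8) + (-3) = -3.
Reducing mod 7: -3 ≡ 4 (mod 7).
Since F(a, b, c) ≡ 4 ≠ 0 (mod 7), P does NOT lie on the curve.


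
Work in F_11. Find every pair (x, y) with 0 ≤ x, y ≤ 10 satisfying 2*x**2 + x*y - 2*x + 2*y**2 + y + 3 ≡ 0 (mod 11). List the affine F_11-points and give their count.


Affine F_11-points: {(5, 4)}; count = 1.

For each of the 121 pairs (x, y) ∈ F_11², evaluate f(x, y) mod 11. Record the zeros.
  x = 0: [0↦3, 1↦6, 2↦2, 3↦2, 4↦6, 5↦3, 6↦4, 7↦9, 8↦7, 9↦9, 10↦4]  zeros at y ∈ ∅
  x = 1: [0↦3, 1↦7, 2↦4, 3↦5, 4↦10, 5↦8, 6↦10, 7↦5, 8↦4, 9↦7, 10↦3]  zeros at y ∈ ∅
  x = 2: [0↦7, 1↦1, 2↦10, 3↦1, 4↦7, 5↦6, 6↦9, 7↦5, 8↦5, 9↦9, 10↦6]  zeros at y ∈ ∅
  x = 3: [0↦4, 1↦10, 2↦9, 3↦1, 4↦8, 5↦8, 6↦1, 7↦9, 8↦10, 9↦4, 10↦2]  zeros at y ∈ ∅
  x = 4: [0↦5, 1↦1, 2↦1, 3↦5, 4↦2, 5↦3, 6↦8, 7↦6, 8↦8, 9↦3, 10↦2]  zeros at y ∈ ∅
  x = 5: [0↦10, 1↦7, 2↦8, 3↦2, 4↦0, 5↦2, 6↦8, 7↦7, 8↦10, 9↦6, 10↦6]  zeros at y ∈ {4}
  x = 6: [0↦8, 1↦6, 2↦8, 3↦3, 4↦2, 5↦5, 6↦1, 7↦1, 8↦5, 9↦2, 10↦3]  zeros at y ∈ ∅
  x = 7: [0↦10, 1↦9, 2↦1, 3↦8, 4↦8, 5↦1, 6↦9, 7↦10, 8↦4, 9↦2, 10↦4]  zeros at y ∈ ∅
  x = 8: [0↦5, 1↦5, 2↦9, 3↦6, 4↦7, 5↦1, 6↦10, 7↦1, 8↦7, 9↦6, 10↦9]  zeros at y ∈ ∅
  x = 9: [0↦4, 1↦5, 2↦10, 3↦8, 4↦10, 5↦5, 6↦4, 7↦7, 8↦3, 9↦3, 10↦7]  zeros at y ∈ ∅
  x = 10: [0↦7, 1↦9, 2↦4, 3↦3, 4↦6, 5↦2, 6↦2, 7↦6, 8↦3, 9↦4, 10↦9]  zeros at y ∈ ∅
Collecting zeros: affine points = {(5, 4)}.
Total count |C(F_11)_aff| = 1.


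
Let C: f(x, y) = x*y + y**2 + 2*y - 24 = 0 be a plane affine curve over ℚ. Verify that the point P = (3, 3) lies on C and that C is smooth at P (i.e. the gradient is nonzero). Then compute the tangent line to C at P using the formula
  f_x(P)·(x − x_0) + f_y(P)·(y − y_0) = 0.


Tangent line at P: 3*x + 11*y - 42 = 0.

Step 1: f(3, 3) = 0, so P lies on C.
Step 2: partial derivatives
  f_x(x, y) = y, f_y(x, y) = x + 2*y + 2.
  f_x(P) = 3, f_y(P) = 11 (gradient nonzero, so P is smooth).
Step 3: tangent line at P: 3·(x − 3) + 11·(y − 3) = 0.
Expanding: 3*x + 11*y - 42 = 0.


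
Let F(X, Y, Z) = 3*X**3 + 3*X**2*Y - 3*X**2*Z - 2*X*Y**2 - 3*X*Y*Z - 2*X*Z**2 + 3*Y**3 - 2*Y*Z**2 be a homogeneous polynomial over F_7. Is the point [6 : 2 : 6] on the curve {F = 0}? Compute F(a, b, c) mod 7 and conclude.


F(6,2,6) ≡ 2 (mod 7); P is NOT on the curve.

Evaluate F(6, 2, 6) term-by-term (mod 7).
  3*X**3 ↦ 3·216·1·1 = 648
  3*X**2*Y ↦ 3·36·2·1 = 216
  -3*X**2*Z ↦ -3·36·1·6 = -648
  -2*X*Y**2 ↦ -2·6·4·1 = -48
  -3*X*Y*Z ↦ -3·6·2·6 = -216
  -2*X*Z**2 ↦ -2·6·1·36 = -432
  3*Y**3 ↦ 3·1·8·1 = 24
  -2*Y*Z**2 ↦ -2·1·2·36 = -144
Sum: F(6, 2, 6) = (648) + (216) + (-648) + (-48) + (-216) + (-432) + (24) + (-144) = -600.
Reducing mod 7: -600 ≡ 2 (mod 7).
Since F(a, b, c) ≡ 2 ≠ 0 (mod 7), P does NOT lie on the curve.


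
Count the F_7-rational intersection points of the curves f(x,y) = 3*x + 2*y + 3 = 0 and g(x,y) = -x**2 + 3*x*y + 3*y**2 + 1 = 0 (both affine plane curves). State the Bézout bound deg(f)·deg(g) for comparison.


Common zeros: {(5, 5), (6, 0)}; count = 2; Bézout bound = 2.

deg(f) = 1, deg(g) = 2, so Bézout bound = 2.
Scan x ∈ F_7. For each x, list the y ∈ F_7 with f(x, y) ≡ 0 and those with g(x, y) ≡ 0 (mod 7); the common zeros in that column are the intersection.
  x = 0: f ≡ 0 at y ∈ {2}; g ≡ 0 at y ∈ {3, 4}; common: ∅.
  x = 1: f ≡ 0 at y ∈ {4}; g ≡ 0 at y ∈ {0, 6}; common: ∅.
  x = 2: f ≡ 0 at y ∈ {6}; g ≡ 0 at y ∈ {2, 3}; common: ∅.
  x = 3: f ≡ 0 at y ∈ {1}; g ≡ 0 at y ∈ {5, 6}; common: ∅.
  x = 4: f ≡ 0 at y ∈ {3}; g ≡ 0 at y ∈ {1, 2}; common: ∅.
  x = 5: f ≡ 0 at y ∈ {5}; g ≡ 0 at y ∈ {4, 5}; common: {5}.
  x = 6: f ≡ 0 at y ∈ {0}; g ≡ 0 at y ∈ {0, 1}; common: {0}.
Collecting: common zeros = {(5, 5), (6, 0)}, so the count is 2.
Comparison with the Bézout bound: 2 ≤ 2 = deg(f)·deg(g), as expected for curves with no common component (the bound is attained).


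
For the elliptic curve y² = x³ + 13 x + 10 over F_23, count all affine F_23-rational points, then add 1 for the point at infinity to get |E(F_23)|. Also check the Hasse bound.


Affine points = {(1, 1), (1, 22), (5, 4), (5, 19), (10, 6), (10, 17), (11, 9), (11, 14), (12, 10), (12, 13), (16, 6), (16, 17), (18, 2), (18, 21), (19, 3), (19, 20), (20, 6), (20, 17)}; affine count = 18; |E(F_23)| = 19.

Discriminant check: Δ ∝ 4a³ + 27b² = 4·13³ + 27·10² = 4·2197 + 27·100 ≡ 11 (mod 23). Nonzero ⇒ E is nonsingular.
For each x ∈ F_23, compute rhs = x³ + 13·x + 10 mod 23, then count y ∈ F_23 with y² ≡ rhs.
  x = 0: rhs = 10, matching y values: none (0 points).
  x = 1: rhs = 1, matching y values: 1, 22 (2 points).
  x = 2: rhs = 21, matching y values: none (0 points).
  x = 3: rhs = 7, matching y values: none (0 points).
  x = 4: rhs = 11, matching y values: none (0 points).
  x = 5: rhs = 16, matching y values: 4, 19 (2 points).
  x = 6: rhs = 5, matching y values: none (0 points).
  x = 7: rhs = 7, matching y values: none (0 points).
  x = 8: rhs = 5, matching y values: none (0 points).
  x = 9: rhs = 5, matching y values: none (0 points).
  x = 10: rhs = 13, matching y values: 6, 17 (2 points).
  x = 11: rhs = 12, matching y values: 9, 14 (2 points).
  x = 12: rhs = 8, matching y values: 10, 13 (2 points).
  x = 13: rhs = 7, matching y values: none (0 points).
  x = 14: rhs = 15, matching y values: none (0 points).
  x = 15: rhs = 15, matching y values: none (0 points).
  x = 16: rhs = 13, matching y values: 6, 17 (2 points).
  x = 17: rhs = 15, matching y values: none (0 points).
  x = 18: rhs = 4, matching y values: 2, 21 (2 points).
  x = 19: rhs = 9, matching y values: 3, 20 (2 points).
  x = 20: rhs = 13, matching y values: 6, 17 (2 points).
  x = 21: rhs = 22, matching y values: none (0 points).
  x = 22: rhs = 19, matching y values: none (0 points).
Total affine count: 18.
Full point count |E(F_23)| = 18 + 1 = 19.
Hasse bound: |19 − (23+1)| = |-5| = 5 ≤ 2√23 ≈ 9.5917 ✓.


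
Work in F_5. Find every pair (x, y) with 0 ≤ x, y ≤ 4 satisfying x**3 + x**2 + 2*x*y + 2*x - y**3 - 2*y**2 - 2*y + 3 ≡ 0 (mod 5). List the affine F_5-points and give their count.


Affine F_5-points: {(2, 3), (3, 0), (3, 4)}; count = 3.

For each of the 25 pairs (x, y) ∈ F_5², evaluate f(x, y) mod 5. Record the zeros.
  x = 0: [0↦3, 1↦3, 2↦3, 3↦2, 4↦4]  zeros at y ∈ ∅
  x = 1: [0↦2, 1↦4, 2↦1, 3↦2, 4↦1]  zeros at y ∈ ∅
  x = 2: [0↦4, 1↦3, 2↦2, 3↦0, 4↦1]  zeros at y ∈ {3}
  x = 3: [0↦0, 1↦1, 2↦2, 3↦2, 4↦0]  zeros at y ∈ {0, 4}
  x = 4: [0↦1, 1↦4, 2↦2, 3↦4, 4↦4]  zeros at y ∈ ∅
Collecting zeros: affine points = {(2, 3), (3, 0), (3, 4)}.
Total count |C(F_5)_aff| = 3.


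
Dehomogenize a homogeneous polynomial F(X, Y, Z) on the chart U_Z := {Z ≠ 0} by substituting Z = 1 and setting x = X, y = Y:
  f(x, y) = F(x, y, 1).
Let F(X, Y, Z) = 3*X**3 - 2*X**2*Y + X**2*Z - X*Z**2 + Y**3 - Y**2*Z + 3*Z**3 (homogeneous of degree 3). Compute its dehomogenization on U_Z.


f(x, y) = 3*x**3 - 2*x**2*y + x**2 - x + y**3 - y**2 + 3

On U_Z we set Z = 1. Each monomial c·X^i·Y^j·Z^k in F becomes c·x^i·y^j·1^k = c·x^i·y^j.
Substituting Z = 1: F(X, Y, 1) = 3*x**3 - 2*x**2*y + x**2 - x + y**3 - y**2 + 3.
Note: deg(f) ≤ deg(F) = 3; strict inequality happens when F is divisible by Z (lost terms).


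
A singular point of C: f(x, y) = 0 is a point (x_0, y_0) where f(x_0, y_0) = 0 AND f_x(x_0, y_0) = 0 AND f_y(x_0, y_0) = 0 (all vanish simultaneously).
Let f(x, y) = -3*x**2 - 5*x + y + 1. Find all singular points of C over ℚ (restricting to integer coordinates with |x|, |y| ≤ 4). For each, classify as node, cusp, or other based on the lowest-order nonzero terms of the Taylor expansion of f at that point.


No singular points in the scanned grid; C is smooth there.

Compute partial derivatives:
  f_x = -6*x - 5.
  f_y = 1.
f_y = 1 is a nonzero constant, so f_y never vanishes: no point (x, y) can satisfy f = f_x = f_y = 0. In particular no (x, y) ∈ {−4, ..., 4}² is singular; the curve is smooth.


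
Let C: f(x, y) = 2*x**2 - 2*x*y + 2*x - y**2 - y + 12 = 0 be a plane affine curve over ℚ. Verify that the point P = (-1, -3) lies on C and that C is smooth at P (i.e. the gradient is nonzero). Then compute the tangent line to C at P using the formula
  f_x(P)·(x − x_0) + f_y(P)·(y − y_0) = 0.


Tangent line at P: 4*x + 7*y + 25 = 0.

Step 1: f(-1, -3) = 0, so P lies on C.
Step 2: partial derivatives
  f_x(x, y) = 4*x - 2*y + 2, f_y(x, y) = -2*x - 2*y - 1.
  f_x(P) = 4, f_y(P) = 7 (gradient nonzero, so P is smooth).
Step 3: tangent line at P: 4·(x − -1) + 7·(y − -3) = 0.
Expanding: 4*x + 7*y + 25 = 0.


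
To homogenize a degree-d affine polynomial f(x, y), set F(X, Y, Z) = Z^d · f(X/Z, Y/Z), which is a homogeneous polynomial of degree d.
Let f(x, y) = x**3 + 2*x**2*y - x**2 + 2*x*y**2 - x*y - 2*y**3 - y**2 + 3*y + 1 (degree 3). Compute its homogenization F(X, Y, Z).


F(X, Y, Z) = X**3 + 2*X**2*Y - X**2*Z + 2*X*Y**2 - X*Y*Z - 2*Y**3 - Y**2*Z + 3*Y*Z**2 + Z**3

deg(f) = 3.
Substitute x = X/Z, y = Y/Z into f, then multiply by Z^3.
  monomial 1·x^3·y^0 ↦ 1·X^3·Y^0·Z^0.
  monomial 2·x^2·y^1 ↦ 2·X^2·Y^1·Z^0.
  monomial -1·x^2·y^0 ↦ -1·X^2·Y^0·Z^1.
  monomial 2·x^1·y^2 ↦ 2·X^1·Y^2·Z^0.
  monomial -1·x^1·y^1 ↦ -1·X^1·Y^1·Z^1.
  monomial -2·x^0·y^3 ↦ -2·X^0·Y^3·Z^0.
  monomial -1·x^0·y^2 ↦ -1·X^0·Y^2·Z^1.
  monomial 3·x^0·y^1 ↦ 3·X^0·Y^1·Z^2.
  monomial 1·x^0·y^0 ↦ 1·X^0·Y^0·Z^3.
Collecting: F(X, Y, Z) = X**3 + 2*X**2*Y - X**2*Z + 2*X*Y**2 - X*Y*Z - 2*Y**3 - Y**2*Z + 3*Y*Z**2 + Z**3.


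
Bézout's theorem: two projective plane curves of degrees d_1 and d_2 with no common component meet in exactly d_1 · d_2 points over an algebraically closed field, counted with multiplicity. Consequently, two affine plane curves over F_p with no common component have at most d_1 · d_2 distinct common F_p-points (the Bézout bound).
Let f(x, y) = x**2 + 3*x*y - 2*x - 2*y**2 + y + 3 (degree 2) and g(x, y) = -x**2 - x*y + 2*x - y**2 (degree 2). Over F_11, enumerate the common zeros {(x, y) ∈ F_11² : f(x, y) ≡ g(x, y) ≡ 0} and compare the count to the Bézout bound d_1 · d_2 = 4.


Common zeros: {(5, 10), (9, 3)}; count = 2; Bézout bound = 4.

deg(f) = 2, deg(g) = 2, so Bézout bound = 4.
Scan x ∈ F_11. For each x, list the y ∈ F_11 with f(x, y) ≡ 0 and those with g(x, y) ≡ 0 (mod 11); the common zeros in that column are the intersection.
  x = 0: f ≡ 0 at y ∈ {7, 10}; g ≡ 0 at y ∈ {0}; common: ∅.
  x = 1: f ≡ 0 at y ∈ ∅; g ≡ 0 at y ∈ {3, 7}; common: ∅.
  x = 2: f ≡ 0 at y ∈ ∅; g ≡ 0 at y ∈ {0, 9}; common: ∅.
  x = 3: f ≡ 0 at y ∈ {7, 9}; g ≡ 0 at y ∈ ∅; common: ∅.
  x = 4: f ≡ 0 at y ∈ {0, 1}; g ≡ 0 at y ∈ ∅; common: ∅.
  x = 5: f ≡ 0 at y ∈ {9, 10}; g ≡ 0 at y ∈ {7, 10}; common: {10}.
  x = 6: f ≡ 0 at y ∈ {1, 3}; g ≡ 0 at y ∈ ∅; common: ∅.
  x = 7: f ≡ 0 at y ∈ ∅; g ≡ 0 at y ∈ ∅; common: ∅.
  x = 8: f ≡ 0 at y ∈ ∅; g ≡ 0 at y ∈ {6, 8}; common: ∅.
  x = 9: f ≡ 0 at y ∈ {0, 3}; g ≡ 0 at y ∈ {3, 10}; common: {3}.
  x = 10: f ≡ 0 at y ∈ ∅; g ≡ 0 at y ∈ {6}; common: ∅.
Collecting: common zeros = {(5, 10), (9, 3)}, so the count is 2.
Comparison with the Bézout bound: 2 ≤ 4 = deg(f)·deg(g), as expected for curves with no common component (the affine F_11-count falls short of the bound because intersections may lie at infinity, over extension fields, or carry multiplicity).
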